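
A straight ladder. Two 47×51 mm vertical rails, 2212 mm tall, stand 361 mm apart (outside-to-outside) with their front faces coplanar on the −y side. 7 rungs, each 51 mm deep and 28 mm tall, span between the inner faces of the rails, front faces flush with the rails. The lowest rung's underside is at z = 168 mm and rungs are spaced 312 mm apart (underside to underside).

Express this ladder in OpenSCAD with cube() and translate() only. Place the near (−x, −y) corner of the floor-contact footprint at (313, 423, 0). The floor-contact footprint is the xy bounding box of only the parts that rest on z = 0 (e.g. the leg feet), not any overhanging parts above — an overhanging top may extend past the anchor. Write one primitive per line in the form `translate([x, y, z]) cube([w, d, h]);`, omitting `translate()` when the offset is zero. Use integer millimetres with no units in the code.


translate([313, 423, 0]) cube([47, 51, 2212]);
translate([627, 423, 0]) cube([47, 51, 2212]);
translate([360, 423, 168]) cube([267, 51, 28]);
translate([360, 423, 480]) cube([267, 51, 28]);
translate([360, 423, 792]) cube([267, 51, 28]);
translate([360, 423, 1104]) cube([267, 51, 28]);
translate([360, 423, 1416]) cube([267, 51, 28]);
translate([360, 423, 1728]) cube([267, 51, 28]);
translate([360, 423, 2040]) cube([267, 51, 28]);


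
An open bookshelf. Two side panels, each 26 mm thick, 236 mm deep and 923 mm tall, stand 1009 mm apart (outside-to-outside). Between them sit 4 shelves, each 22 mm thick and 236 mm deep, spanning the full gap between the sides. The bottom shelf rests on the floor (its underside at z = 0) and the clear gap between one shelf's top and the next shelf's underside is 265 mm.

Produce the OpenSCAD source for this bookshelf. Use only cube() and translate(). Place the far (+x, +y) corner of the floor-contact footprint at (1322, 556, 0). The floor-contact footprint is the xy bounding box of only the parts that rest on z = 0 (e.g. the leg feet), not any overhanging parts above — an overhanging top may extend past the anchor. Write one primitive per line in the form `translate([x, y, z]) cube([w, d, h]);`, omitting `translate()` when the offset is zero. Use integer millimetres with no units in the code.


translate([313, 320, 0]) cube([26, 236, 923]);
translate([1296, 320, 0]) cube([26, 236, 923]);
translate([339, 320, 0]) cube([957, 236, 22]);
translate([339, 320, 287]) cube([957, 236, 22]);
translate([339, 320, 574]) cube([957, 236, 22]);
translate([339, 320, 861]) cube([957, 236, 22]);


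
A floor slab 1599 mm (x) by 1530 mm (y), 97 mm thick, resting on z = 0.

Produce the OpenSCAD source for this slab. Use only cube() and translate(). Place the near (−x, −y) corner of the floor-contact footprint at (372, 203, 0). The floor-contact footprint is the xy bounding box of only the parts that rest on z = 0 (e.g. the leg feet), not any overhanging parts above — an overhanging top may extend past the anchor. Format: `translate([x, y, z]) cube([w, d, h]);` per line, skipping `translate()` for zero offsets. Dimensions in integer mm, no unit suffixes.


translate([372, 203, 0]) cube([1599, 1530, 97]);


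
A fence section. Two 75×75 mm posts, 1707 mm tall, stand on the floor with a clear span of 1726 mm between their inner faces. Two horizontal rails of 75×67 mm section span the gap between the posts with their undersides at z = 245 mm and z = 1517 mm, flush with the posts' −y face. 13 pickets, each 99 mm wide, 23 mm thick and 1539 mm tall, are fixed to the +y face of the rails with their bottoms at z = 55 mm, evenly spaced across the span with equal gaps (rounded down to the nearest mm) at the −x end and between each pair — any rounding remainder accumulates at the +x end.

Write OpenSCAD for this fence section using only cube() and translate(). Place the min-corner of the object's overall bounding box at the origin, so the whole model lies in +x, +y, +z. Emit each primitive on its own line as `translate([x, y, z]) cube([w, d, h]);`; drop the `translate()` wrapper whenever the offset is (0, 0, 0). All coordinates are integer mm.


cube([75, 75, 1707]);
translate([1801, 0, 0]) cube([75, 75, 1707]);
translate([75, 0, 245]) cube([1726, 75, 67]);
translate([75, 0, 1517]) cube([1726, 75, 67]);
translate([106, 75, 55]) cube([99, 23, 1539]);
translate([236, 75, 55]) cube([99, 23, 1539]);
translate([366, 75, 55]) cube([99, 23, 1539]);
translate([496, 75, 55]) cube([99, 23, 1539]);
translate([626, 75, 55]) cube([99, 23, 1539]);
translate([756, 75, 55]) cube([99, 23, 1539]);
translate([886, 75, 55]) cube([99, 23, 1539]);
translate([1016, 75, 55]) cube([99, 23, 1539]);
translate([1146, 75, 55]) cube([99, 23, 1539]);
translate([1276, 75, 55]) cube([99, 23, 1539]);
translate([1406, 75, 55]) cube([99, 23, 1539]);
translate([1536, 75, 55]) cube([99, 23, 1539]);
translate([1666, 75, 55]) cube([99, 23, 1539]);


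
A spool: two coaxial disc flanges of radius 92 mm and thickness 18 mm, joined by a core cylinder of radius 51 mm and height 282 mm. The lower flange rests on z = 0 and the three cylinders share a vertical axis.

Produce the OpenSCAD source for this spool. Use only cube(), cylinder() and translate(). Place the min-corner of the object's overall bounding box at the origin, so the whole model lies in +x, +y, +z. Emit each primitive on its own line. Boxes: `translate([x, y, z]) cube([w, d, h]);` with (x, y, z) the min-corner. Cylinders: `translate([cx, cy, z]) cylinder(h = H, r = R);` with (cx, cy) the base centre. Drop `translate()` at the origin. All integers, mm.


translate([92, 92, 0]) cylinder(h = 18, r = 92);
translate([92, 92, 18]) cylinder(h = 282, r = 51);
translate([92, 92, 300]) cylinder(h = 18, r = 92);


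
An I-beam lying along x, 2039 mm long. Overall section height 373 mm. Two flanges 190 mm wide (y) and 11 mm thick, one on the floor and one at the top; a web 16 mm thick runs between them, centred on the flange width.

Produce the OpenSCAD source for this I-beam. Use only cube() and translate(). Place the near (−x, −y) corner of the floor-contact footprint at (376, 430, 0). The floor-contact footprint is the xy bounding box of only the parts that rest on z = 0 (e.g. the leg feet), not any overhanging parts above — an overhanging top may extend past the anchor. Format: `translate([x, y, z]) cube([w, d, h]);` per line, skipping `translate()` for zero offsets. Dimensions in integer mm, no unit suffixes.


translate([376, 430, 0]) cube([2039, 190, 11]);
translate([376, 517, 11]) cube([2039, 16, 351]);
translate([376, 430, 362]) cube([2039, 190, 11]);


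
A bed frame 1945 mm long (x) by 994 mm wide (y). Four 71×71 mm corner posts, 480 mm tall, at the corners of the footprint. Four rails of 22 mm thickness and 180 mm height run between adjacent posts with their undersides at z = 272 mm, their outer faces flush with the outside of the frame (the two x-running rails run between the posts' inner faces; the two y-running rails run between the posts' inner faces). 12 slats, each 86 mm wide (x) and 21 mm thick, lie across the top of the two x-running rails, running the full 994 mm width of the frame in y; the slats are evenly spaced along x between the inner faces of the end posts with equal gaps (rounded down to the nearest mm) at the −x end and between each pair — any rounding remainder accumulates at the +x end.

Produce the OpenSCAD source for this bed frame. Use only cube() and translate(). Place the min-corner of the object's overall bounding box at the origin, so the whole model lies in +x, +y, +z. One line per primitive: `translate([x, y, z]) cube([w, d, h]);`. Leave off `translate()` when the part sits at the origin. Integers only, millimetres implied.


cube([71, 71, 480]);
translate([0, 923, 0]) cube([71, 71, 480]);
translate([1874, 0, 0]) cube([71, 71, 480]);
translate([1874, 923, 0]) cube([71, 71, 480]);
translate([71, 0, 272]) cube([1803, 22, 180]);
translate([71, 972, 272]) cube([1803, 22, 180]);
translate([0, 71, 272]) cube([22, 852, 180]);
translate([1923, 71, 272]) cube([22, 852, 180]);
translate([130, 0, 452]) cube([86, 994, 21]);
translate([275, 0, 452]) cube([86, 994, 21]);
translate([420, 0, 452]) cube([86, 994, 21]);
translate([565, 0, 452]) cube([86, 994, 21]);
translate([710, 0, 452]) cube([86, 994, 21]);
translate([855, 0, 452]) cube([86, 994, 21]);
translate([1000, 0, 452]) cube([86, 994, 21]);
translate([1145, 0, 452]) cube([86, 994, 21]);
translate([1290, 0, 452]) cube([86, 994, 21]);
translate([1435, 0, 452]) cube([86, 994, 21]);
translate([1580, 0, 452]) cube([86, 994, 21]);
translate([1725, 0, 452]) cube([86, 994, 21]);


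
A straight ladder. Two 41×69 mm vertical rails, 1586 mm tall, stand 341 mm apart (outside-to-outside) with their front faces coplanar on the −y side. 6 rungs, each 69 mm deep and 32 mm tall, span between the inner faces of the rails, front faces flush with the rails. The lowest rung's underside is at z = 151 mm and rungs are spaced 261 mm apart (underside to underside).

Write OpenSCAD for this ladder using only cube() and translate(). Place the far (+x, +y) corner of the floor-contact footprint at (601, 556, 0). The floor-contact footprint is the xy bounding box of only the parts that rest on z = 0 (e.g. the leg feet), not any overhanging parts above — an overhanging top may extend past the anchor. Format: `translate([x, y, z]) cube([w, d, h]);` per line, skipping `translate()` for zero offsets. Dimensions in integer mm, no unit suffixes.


// rung span = 341 - 2*41 = 259
// rung[k] z = 151 + k*261
translate([260, 487, 0]) cube([41, 69, 1586]);
translate([560, 487, 0]) cube([41, 69, 1586]);
translate([301, 487, 151]) cube([259, 69, 32]);
translate([301, 487, 412]) cube([259, 69, 32]);
translate([301, 487, 673]) cube([259, 69, 32]);
translate([301, 487, 934]) cube([259, 69, 32]);
translate([301, 487, 1195]) cube([259, 69, 32]);
translate([301, 487, 1456]) cube([259, 69, 32]);


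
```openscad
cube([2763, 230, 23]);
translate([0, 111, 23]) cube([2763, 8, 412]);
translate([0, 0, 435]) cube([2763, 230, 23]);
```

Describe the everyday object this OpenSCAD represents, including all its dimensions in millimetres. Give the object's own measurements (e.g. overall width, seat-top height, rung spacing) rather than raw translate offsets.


An I-beam lying along x, 2763 mm long. Overall section height 458 mm. Two flanges 230 mm wide (y) and 23 mm thick, one on the floor and one at the top; a web 8 mm thick runs between them, centred on the flange width.


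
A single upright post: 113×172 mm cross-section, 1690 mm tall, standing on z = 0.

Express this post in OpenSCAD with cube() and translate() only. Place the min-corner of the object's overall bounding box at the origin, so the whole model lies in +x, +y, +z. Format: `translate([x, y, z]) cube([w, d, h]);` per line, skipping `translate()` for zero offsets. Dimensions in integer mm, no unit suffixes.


cube([113, 172, 1690]);


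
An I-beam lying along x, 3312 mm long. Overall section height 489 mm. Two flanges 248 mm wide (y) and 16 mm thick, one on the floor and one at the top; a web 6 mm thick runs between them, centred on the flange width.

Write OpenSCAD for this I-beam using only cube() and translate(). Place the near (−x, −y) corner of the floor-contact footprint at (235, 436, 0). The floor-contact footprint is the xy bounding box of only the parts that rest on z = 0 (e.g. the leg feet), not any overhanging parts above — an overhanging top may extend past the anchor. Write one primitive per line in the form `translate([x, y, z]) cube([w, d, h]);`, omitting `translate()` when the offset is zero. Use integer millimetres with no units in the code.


translate([235, 436, 0]) cube([3312, 248, 16]);
translate([235, 557, 16]) cube([3312, 6, 457]);
translate([235, 436, 473]) cube([3312, 248, 16]);


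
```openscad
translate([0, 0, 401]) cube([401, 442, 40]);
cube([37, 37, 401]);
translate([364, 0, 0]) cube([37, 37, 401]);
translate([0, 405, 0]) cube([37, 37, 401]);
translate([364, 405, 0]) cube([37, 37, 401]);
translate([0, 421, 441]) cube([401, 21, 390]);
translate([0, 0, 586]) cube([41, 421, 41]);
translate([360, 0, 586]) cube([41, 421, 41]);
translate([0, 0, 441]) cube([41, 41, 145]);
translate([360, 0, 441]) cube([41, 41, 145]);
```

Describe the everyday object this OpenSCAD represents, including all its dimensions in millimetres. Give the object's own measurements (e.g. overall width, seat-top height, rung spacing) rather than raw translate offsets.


A chair. The seat is a 401×442×40 mm slab with its top at z = 441 mm, on four 37×37 mm corner legs (flush with the seat edges, standing on z = 0). A flat backrest 21 mm thick, 390 mm tall, spans the full seat width and rises from the seat top along its +y edge, rear face flush with the rear of the seat. Two armrests of 41×41 mm section run along each side from the seat's front edge to the front of the backrest, top faces 186 mm above the seat top and outer faces flush with the seat's x-edges; a 41×41 mm post under the front of each armrest stands on the seat at the front corner.


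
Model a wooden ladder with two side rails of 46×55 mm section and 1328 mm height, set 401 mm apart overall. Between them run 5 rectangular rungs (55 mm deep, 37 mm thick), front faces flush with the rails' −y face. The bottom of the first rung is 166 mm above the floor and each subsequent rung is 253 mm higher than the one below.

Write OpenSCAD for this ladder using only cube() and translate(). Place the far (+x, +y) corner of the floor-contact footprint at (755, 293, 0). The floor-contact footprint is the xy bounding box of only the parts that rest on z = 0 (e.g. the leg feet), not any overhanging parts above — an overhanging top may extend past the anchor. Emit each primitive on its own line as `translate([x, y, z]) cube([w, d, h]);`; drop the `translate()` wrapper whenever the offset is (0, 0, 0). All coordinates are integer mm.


translate([354, 238, 0]) cube([46, 55, 1328]);
translate([709, 238, 0]) cube([46, 55, 1328]);
translate([400, 238, 166]) cube([309, 55, 37]);
translate([400, 238, 419]) cube([309, 55, 37]);
translate([400, 238, 672]) cube([309, 55, 37]);
translate([400, 238, 925]) cube([309, 55, 37]);
translate([400, 238, 1178]) cube([309, 55, 37]);


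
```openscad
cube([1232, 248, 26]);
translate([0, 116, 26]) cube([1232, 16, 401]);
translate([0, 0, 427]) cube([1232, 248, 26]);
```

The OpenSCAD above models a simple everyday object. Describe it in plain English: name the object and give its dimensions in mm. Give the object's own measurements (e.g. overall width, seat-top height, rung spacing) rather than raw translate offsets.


An I-beam lying along x, 1232 mm long. Overall section height 453 mm. Two flanges 248 mm wide (y) and 26 mm thick, one on the floor and one at the top; a web 16 mm thick runs between them, centred on the flange width.


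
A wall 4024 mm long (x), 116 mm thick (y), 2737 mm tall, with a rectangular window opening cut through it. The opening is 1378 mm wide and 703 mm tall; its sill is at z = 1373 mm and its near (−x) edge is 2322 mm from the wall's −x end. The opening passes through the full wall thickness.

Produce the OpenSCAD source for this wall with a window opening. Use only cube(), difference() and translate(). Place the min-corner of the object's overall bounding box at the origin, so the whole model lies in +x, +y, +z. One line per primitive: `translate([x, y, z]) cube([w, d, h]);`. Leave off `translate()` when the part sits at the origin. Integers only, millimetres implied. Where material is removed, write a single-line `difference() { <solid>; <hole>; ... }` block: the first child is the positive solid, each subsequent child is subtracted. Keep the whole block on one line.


difference() { cube([4024, 116, 2737]); translate([2322, 0, 1373]) cube([1378, 116, 703]); }


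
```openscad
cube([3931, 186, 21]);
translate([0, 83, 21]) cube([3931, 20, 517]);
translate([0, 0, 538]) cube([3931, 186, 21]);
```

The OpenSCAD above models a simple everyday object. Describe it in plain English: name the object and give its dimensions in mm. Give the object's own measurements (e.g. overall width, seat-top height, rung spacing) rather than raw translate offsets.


An I-beam lying along x, 3931 mm long. Overall section height 559 mm. Two flanges 186 mm wide (y) and 21 mm thick, one on the floor and one at the top; a web 20 mm thick runs between them, centred on the flange width.


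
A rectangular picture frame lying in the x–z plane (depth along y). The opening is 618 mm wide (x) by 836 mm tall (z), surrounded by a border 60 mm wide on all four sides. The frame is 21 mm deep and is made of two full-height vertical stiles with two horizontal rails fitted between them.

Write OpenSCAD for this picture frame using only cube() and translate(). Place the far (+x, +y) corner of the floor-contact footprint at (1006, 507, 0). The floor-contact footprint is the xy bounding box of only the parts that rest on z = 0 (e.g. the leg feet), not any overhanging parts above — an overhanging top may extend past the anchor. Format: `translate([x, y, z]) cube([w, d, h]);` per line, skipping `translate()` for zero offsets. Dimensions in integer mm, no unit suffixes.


translate([268, 486, 0]) cube([60, 21, 956]);
translate([946, 486, 0]) cube([60, 21, 956]);
translate([328, 486, 0]) cube([618, 21, 60]);
translate([328, 486, 896]) cube([618, 21, 60]);


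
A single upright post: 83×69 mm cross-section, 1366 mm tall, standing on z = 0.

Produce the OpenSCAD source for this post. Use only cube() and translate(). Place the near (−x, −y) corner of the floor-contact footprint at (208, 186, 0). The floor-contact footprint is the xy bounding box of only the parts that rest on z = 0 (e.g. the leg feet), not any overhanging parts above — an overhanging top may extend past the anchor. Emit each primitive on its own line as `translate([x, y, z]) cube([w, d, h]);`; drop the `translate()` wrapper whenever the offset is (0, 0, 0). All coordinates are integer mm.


translate([208, 186, 0]) cube([83, 69, 1366]);


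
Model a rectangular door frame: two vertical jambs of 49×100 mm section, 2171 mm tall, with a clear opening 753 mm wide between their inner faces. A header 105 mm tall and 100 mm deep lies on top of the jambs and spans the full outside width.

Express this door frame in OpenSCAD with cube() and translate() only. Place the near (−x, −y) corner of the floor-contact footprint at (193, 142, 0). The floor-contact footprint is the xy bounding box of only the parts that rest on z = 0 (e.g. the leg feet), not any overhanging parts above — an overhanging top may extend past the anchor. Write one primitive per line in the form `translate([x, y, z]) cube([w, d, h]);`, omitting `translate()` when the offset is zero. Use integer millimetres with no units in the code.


translate([193, 142, 0]) cube([49, 100, 2171]);
translate([995, 142, 0]) cube([49, 100, 2171]);
translate([193, 142, 2171]) cube([851, 100, 105]);


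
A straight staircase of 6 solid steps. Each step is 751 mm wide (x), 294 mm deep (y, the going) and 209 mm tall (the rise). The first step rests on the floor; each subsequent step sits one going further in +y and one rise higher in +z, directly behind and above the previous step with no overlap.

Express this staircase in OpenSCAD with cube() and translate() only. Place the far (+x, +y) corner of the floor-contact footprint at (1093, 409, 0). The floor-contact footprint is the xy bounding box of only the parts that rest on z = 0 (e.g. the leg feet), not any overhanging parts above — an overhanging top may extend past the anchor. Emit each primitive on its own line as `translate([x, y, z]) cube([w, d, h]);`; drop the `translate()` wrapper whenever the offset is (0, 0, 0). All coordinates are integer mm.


translate([342, 115, 0]) cube([751, 294, 209]);
translate([342, 409, 209]) cube([751, 294, 209]);
translate([342, 703, 418]) cube([751, 294, 209]);
translate([342, 997, 627]) cube([751, 294, 209]);
translate([342, 1291, 836]) cube([751, 294, 209]);
translate([342, 1585, 1045]) cube([751, 294, 209]);


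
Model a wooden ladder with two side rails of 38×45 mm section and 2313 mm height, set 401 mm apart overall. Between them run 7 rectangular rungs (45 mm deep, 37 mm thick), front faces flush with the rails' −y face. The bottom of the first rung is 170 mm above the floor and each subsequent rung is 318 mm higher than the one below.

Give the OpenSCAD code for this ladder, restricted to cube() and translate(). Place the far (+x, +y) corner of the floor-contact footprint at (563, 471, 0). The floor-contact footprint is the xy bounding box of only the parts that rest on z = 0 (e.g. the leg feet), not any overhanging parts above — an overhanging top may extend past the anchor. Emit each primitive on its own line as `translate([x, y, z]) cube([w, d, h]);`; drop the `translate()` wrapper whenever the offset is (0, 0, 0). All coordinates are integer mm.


translate([162, 426, 0]) cube([38, 45, 2313]);
translate([525, 426, 0]) cube([38, 45, 2313]);
translate([200, 426, 170]) cube([325, 45, 37]);
translate([200, 426, 488]) cube([325, 45, 37]);
translate([200, 426, 806]) cube([325, 45, 37]);
translate([200, 426, 1124]) cube([325, 45, 37]);
translate([200, 426, 1442]) cube([325, 45, 37]);
translate([200, 426, 1760]) cube([325, 45, 37]);
translate([200, 426, 2078]) cube([325, 45, 37]);


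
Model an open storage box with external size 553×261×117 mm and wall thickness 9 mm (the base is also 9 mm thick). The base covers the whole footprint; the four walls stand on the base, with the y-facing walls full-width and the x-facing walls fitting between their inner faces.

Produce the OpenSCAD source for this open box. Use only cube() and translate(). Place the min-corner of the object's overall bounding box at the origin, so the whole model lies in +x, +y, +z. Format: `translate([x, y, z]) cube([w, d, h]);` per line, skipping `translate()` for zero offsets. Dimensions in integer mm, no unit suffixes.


cube([553, 261, 9]);
translate([0, 0, 9]) cube([553, 9, 108]);
translate([0, 252, 9]) cube([553, 9, 108]);
translate([0, 9, 9]) cube([9, 243, 108]);
translate([544, 9, 9]) cube([9, 243, 108]);


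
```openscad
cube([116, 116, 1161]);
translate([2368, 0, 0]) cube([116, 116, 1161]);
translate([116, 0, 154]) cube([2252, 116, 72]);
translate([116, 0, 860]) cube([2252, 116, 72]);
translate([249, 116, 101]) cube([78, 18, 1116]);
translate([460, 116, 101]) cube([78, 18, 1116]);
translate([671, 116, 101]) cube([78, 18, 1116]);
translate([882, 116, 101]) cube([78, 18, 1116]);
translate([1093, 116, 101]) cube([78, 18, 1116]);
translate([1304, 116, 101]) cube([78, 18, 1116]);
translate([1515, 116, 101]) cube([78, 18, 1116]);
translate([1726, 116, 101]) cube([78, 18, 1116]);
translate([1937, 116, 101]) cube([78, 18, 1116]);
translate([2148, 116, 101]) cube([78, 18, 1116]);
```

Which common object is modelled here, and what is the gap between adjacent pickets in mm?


A fence section. The picket gap is 133 mm.

Two posts, two rails, 10 pickets — a fence section. Span 2252 mm holds 10 pickets of 78 mm with 11 equal gaps: ⌊(2252 − 10·78) / 11⌋ = 133 mm.


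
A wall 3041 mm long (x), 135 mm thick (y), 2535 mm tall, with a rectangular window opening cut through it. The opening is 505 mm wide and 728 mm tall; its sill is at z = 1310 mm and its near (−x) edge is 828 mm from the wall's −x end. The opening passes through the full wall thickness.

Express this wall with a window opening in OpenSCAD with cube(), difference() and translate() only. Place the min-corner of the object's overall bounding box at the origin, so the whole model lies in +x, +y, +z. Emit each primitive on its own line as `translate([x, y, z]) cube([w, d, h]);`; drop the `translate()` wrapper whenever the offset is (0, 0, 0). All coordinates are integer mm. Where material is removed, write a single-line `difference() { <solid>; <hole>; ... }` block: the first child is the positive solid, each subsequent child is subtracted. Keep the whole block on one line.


difference() { cube([3041, 135, 2535]); translate([828, 0, 1310]) cube([505, 135, 728]); }


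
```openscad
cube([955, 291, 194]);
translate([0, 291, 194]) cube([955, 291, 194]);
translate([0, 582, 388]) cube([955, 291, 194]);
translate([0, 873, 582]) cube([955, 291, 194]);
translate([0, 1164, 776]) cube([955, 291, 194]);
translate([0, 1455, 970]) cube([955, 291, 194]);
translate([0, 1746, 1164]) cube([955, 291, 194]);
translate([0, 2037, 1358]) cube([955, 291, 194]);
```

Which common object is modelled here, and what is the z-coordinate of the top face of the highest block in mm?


A staircase. The total rise is 1552 mm.

8 identical blocks, each offset up and back from the previous — a staircase. Each step is 194 mm tall and there are 8 of them, so the total rise is 8 × 194 = 1552 mm.


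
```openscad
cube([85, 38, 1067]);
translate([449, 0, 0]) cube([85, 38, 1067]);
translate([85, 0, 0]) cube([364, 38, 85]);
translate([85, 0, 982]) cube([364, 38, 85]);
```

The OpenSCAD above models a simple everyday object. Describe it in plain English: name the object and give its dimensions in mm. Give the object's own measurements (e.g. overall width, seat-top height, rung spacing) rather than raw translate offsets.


A rectangular picture frame lying in the x–z plane (depth along y). The opening is 364 mm wide (x) by 897 mm tall (z), surrounded by a border 85 mm wide on all four sides. The frame is 38 mm deep and is made of two full-height vertical stiles with two horizontal rails fitted between them.


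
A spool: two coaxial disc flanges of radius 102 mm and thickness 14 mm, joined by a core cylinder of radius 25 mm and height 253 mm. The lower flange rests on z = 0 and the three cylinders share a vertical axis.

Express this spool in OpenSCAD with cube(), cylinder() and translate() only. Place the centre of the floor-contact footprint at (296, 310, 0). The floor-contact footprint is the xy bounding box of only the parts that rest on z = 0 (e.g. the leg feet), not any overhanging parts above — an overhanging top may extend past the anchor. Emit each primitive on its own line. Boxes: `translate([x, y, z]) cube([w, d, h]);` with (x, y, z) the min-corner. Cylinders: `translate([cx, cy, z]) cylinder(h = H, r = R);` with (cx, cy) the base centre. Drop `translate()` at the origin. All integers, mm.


translate([296, 310, 0]) cylinder(h = 14, r = 102);
translate([296, 310, 14]) cylinder(h = 253, r = 25);
translate([296, 310, 267]) cylinder(h = 14, r = 102);


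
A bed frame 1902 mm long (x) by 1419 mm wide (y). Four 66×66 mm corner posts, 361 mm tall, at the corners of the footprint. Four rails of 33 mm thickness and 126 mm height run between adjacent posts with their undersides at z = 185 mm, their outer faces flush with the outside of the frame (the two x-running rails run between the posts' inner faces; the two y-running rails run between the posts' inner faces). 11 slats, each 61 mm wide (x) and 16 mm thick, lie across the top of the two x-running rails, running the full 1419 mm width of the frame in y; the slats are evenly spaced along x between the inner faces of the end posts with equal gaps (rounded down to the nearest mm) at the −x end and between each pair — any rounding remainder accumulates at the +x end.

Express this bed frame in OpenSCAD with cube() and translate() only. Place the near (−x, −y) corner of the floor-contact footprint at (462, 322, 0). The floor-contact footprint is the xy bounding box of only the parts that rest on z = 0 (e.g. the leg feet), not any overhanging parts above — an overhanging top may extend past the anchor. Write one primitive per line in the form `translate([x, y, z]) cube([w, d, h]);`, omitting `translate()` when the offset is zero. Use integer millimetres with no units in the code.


translate([462, 322, 0]) cube([66, 66, 361]);
translate([462, 1675, 0]) cube([66, 66, 361]);
translate([2298, 322, 0]) cube([66, 66, 361]);
translate([2298, 1675, 0]) cube([66, 66, 361]);
translate([528, 322, 185]) cube([1770, 33, 126]);
translate([528, 1708, 185]) cube([1770, 33, 126]);
translate([462, 388, 185]) cube([33, 1287, 126]);
translate([2331, 388, 185]) cube([33, 1287, 126]);
translate([619, 322, 311]) cube([61, 1419, 16]);
translate([771, 322, 311]) cube([61, 1419, 16]);
translate([923, 322, 311]) cube([61, 1419, 16]);
translate([1075, 322, 311]) cube([61, 1419, 16]);
translate([1227, 322, 311]) cube([61, 1419, 16]);
translate([1379, 322, 311]) cube([61, 1419, 16]);
translate([1531, 322, 311]) cube([61, 1419, 16]);
translate([1683, 322, 311]) cube([61, 1419, 16]);
translate([1835, 322, 311]) cube([61, 1419, 16]);
translate([1987, 322, 311]) cube([61, 1419, 16]);
translate([2139, 322, 311]) cube([61, 1419, 16]);


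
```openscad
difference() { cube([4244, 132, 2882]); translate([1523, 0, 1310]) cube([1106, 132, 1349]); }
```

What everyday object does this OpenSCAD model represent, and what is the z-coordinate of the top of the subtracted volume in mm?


A wall with a window opening. The window head height is 2659 mm.

A wall with a rectangular opening subtracted — a window. Sill at z = 1310, opening 1349 mm tall, so the head is at 1310 + 1349 = 2659 mm.


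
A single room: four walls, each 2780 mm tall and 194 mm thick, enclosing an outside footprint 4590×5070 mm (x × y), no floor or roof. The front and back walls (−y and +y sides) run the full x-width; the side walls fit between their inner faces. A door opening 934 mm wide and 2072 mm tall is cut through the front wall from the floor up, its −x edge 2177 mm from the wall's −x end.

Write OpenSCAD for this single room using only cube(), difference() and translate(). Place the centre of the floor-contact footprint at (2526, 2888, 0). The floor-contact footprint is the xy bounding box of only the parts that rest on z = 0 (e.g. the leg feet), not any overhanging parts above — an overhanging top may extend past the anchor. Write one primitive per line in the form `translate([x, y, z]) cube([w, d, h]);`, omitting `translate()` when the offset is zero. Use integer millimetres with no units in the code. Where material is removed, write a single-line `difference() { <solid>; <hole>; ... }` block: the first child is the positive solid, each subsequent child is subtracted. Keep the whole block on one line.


difference() { translate([231, 353, 0]) cube([4590, 194, 2780]); translate([2408, 353, 0]) cube([934, 194, 2072]); }
translate([231, 5229, 0]) cube([4590, 194, 2780]);
translate([231, 547, 0]) cube([194, 4682, 2780]);
translate([4627, 547, 0]) cube([194, 4682, 2780]);


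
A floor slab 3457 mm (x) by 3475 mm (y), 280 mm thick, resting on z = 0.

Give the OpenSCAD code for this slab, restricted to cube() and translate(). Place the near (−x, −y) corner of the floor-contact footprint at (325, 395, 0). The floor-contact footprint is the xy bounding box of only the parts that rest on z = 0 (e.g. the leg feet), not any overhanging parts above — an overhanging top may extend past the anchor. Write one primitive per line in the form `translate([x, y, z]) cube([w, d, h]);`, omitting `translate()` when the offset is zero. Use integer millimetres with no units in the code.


translate([325, 395, 0]) cube([3457, 3475, 280]);


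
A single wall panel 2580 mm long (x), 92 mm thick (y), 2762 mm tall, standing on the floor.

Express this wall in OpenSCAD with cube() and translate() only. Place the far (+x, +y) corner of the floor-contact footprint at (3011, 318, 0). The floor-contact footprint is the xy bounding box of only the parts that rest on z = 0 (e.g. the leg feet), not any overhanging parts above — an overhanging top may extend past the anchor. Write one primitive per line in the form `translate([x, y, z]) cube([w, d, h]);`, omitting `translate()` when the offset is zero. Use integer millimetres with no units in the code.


translate([431, 226, 0]) cube([2580, 92, 2762]);


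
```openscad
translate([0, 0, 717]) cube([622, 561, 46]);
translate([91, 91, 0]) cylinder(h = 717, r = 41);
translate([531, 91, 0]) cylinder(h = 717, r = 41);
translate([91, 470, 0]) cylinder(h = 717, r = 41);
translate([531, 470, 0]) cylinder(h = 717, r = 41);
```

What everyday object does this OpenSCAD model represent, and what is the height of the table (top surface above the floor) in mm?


A table. The table height is 763 mm.

A 622×561×46 slab sits at z = 717 on four Ø82 mm round legs — a table. The top surface is at 717 + 46 = 763 mm.


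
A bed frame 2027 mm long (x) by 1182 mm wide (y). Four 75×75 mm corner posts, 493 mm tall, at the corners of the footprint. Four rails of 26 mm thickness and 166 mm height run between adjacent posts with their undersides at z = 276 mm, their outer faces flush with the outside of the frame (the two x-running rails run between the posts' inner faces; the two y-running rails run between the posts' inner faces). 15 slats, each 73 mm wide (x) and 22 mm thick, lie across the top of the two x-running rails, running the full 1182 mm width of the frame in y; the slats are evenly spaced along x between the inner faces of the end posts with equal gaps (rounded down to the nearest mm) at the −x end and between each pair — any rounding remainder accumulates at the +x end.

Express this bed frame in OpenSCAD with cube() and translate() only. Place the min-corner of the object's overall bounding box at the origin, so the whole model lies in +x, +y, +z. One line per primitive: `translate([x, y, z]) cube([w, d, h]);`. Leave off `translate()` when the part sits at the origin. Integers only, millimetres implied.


// slat z = rail_z + rail_h = 276 + 166 = 442
// slat gap = ⌊(1877 − 15·73) / 16⌋ = 48
cube([75, 75, 493]);
translate([0, 1107, 0]) cube([75, 75, 493]);
translate([1952, 0, 0]) cube([75, 75, 493]);
translate([1952, 1107, 0]) cube([75, 75, 493]);
translate([75, 0, 276]) cube([1877, 26, 166]);
translate([75, 1156, 276]) cube([1877, 26, 166]);
translate([0, 75, 276]) cube([26, 1032, 166]);
translate([2001, 75, 276]) cube([26, 1032, 166]);
translate([123, 0, 442]) cube([73, 1182, 22]);
translate([244, 0, 442]) cube([73, 1182, 22]);
translate([365, 0, 442]) cube([73, 1182, 22]);
translate([486, 0, 442]) cube([73, 1182, 22]);
translate([607, 0, 442]) cube([73, 1182, 22]);
translate([728, 0, 442]) cube([73, 1182, 22]);
translate([849, 0, 442]) cube([73, 1182, 22]);
translate([970, 0, 442]) cube([73, 1182, 22]);
translate([1091, 0, 442]) cube([73, 1182, 22]);
translate([1212, 0, 442]) cube([73, 1182, 22]);
translate([1333, 0, 442]) cube([73, 1182, 22]);
translate([1454, 0, 442]) cube([73, 1182, 22]);
translate([1575, 0, 442]) cube([73, 1182, 22]);
translate([1696, 0, 442]) cube([73, 1182, 22]);
translate([1817, 0, 442]) cube([73, 1182, 22]);


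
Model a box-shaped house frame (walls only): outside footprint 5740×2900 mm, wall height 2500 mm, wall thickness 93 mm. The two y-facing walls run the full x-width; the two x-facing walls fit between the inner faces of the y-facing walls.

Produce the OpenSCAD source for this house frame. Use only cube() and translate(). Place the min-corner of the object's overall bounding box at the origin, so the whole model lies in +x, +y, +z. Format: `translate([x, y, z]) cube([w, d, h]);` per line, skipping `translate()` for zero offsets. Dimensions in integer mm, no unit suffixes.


cube([5740, 93, 2500]);
translate([0, 2807, 0]) cube([5740, 93, 2500]);
translate([0, 93, 0]) cube([93, 2714, 2500]);
translate([5647, 93, 0]) cube([93, 2714, 2500]);


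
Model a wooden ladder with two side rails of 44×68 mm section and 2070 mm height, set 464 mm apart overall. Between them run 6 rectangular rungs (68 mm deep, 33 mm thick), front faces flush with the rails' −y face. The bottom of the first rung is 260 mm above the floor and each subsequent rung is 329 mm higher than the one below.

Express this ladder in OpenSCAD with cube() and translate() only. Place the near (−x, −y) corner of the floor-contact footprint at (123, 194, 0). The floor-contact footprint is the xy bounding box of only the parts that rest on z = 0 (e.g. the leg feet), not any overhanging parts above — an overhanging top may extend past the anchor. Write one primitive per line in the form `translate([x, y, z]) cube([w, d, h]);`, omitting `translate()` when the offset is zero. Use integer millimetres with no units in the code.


translate([123, 194, 0]) cube([44, 68, 2070]);
translate([543, 194, 0]) cube([44, 68, 2070]);
translate([167, 194, 260]) cube([376, 68, 33]);
translate([167, 194, 589]) cube([376, 68, 33]);
translate([167, 194, 918]) cube([376, 68, 33]);
translate([167, 194, 1247]) cube([376, 68, 33]);
translate([167, 194, 1576]) cube([376, 68, 33]);
translate([167, 194, 1905]) cube([376, 68, 33]);


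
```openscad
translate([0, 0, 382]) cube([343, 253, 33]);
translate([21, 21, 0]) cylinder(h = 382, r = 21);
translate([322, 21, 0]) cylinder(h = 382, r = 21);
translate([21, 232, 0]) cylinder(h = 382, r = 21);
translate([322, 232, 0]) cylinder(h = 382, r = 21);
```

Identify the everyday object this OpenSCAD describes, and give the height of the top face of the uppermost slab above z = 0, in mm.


A stool. The seat height is 415 mm.

A 343×253×33 slab at z = 382 on four corner cylinders — a stool. The seat top is 382 + 33 = 415 mm.


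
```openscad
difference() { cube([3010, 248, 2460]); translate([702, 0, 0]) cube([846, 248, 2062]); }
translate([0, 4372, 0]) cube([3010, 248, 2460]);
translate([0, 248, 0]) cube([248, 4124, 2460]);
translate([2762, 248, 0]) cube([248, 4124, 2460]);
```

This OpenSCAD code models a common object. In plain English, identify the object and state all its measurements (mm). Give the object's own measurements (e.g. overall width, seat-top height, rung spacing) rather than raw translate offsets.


A single room: four walls, each 2460 mm tall and 248 mm thick, enclosing an outside footprint 3010×4620 mm (x × y), no floor or roof. The front and back walls (−y and +y sides) run the full x-width; the side walls fit between their inner faces. A door opening 846 mm wide and 2062 mm tall is cut through the front wall from the floor up, its −x edge 702 mm from the wall's −x end.


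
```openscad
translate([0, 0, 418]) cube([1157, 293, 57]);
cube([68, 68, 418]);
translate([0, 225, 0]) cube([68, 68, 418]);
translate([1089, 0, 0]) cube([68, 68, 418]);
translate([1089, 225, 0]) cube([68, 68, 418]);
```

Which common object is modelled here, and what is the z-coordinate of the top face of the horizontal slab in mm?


A bench. The seat-top height is 475 mm.

A long slab on four corner posts — a bench. The slab sits at z = 418 with thickness 57, so the top is 418 + 57 = 475 mm.


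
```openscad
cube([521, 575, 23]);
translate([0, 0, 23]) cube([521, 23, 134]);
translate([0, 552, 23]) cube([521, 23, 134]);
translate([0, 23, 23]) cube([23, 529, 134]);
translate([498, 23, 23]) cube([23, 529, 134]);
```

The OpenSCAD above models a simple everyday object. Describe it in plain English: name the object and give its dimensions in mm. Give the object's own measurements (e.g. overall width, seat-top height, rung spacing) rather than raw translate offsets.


An open-topped rectangular box: outside dimensions 521×575×157 mm, with a uniform wall and base thickness of 23 mm. The base is a full 521×575 slab on the floor; four walls sit on top of the base. The front and back walls (the −y and +y sides) span the full width; the two side walls fit between them.


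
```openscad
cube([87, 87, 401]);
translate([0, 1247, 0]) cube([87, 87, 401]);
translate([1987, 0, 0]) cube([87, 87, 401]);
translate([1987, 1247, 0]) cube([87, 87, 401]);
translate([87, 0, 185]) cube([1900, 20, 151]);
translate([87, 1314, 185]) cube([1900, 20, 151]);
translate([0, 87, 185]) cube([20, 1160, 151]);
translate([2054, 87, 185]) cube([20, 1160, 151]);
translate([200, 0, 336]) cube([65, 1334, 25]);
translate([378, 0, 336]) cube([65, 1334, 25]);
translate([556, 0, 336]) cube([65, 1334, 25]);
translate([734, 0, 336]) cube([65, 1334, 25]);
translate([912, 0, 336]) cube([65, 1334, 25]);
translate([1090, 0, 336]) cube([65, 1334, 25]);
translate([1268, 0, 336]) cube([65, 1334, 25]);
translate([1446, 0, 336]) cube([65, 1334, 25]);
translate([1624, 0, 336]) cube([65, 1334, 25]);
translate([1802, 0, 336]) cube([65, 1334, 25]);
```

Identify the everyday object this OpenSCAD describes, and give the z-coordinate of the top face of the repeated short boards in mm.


A bed frame. The slat-top height is 361 mm.

Four posts, four rails, and a row of slats — a bed frame. Slats sit on the rails at z = 185 + 151 = 336; with slat thickness 25, the top is 361 mm.
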